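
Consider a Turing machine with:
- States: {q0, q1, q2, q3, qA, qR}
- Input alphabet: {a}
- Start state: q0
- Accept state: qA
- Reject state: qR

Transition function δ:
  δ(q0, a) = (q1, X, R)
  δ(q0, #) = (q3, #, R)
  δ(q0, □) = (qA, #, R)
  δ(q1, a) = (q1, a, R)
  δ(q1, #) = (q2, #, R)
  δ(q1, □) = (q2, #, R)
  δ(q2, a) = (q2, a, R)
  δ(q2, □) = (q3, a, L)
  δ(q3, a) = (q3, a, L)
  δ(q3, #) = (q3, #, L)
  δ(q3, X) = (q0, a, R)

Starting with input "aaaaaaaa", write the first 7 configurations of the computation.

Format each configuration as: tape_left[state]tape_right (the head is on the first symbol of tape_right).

Transitions applied:
Step 1: δ(q0, a) = (q1, X, R)
Step 2: δ(q1, a) = (q1, a, R)
Step 3: δ(q1, a) = (q1, a, R)
Step 4: δ(q1, a) = (q1, a, R)
Step 5: δ(q1, a) = (q1, a, R)
Step 6: δ(q1, a) = (q1, a, R)

The first 7 configurations are:
[q0]aaaaaaaa ⊢ X[q1]aaaaaaa ⊢ Xa[q1]aaaaaa ⊢ Xaa[q1]aaaaa ⊢ Xaaa[q1]aaaa ⊢ Xaaaa[q1]aaa ⊢ Xaaaaa[q1]aa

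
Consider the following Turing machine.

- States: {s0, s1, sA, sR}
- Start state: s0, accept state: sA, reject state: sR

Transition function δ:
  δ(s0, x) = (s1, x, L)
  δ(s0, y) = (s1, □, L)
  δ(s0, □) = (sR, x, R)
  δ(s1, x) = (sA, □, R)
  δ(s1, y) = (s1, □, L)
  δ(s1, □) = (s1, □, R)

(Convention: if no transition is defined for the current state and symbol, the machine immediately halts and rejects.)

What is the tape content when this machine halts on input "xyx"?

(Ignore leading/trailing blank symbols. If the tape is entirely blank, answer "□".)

Execution trace:
Initial: [s0]xyx
Step 1: δ(s0, x) = (s1, x, L) → [s1]□xyx
Step 2: δ(s1, □) = (s1, □, R) → □[s1]xyx
Step 3: δ(s1, x) = (sA, □, R) → □□[sA]yx

The machine reaches the accept state sA and halts.

Final tape (ignoring leading/trailing blanks): yx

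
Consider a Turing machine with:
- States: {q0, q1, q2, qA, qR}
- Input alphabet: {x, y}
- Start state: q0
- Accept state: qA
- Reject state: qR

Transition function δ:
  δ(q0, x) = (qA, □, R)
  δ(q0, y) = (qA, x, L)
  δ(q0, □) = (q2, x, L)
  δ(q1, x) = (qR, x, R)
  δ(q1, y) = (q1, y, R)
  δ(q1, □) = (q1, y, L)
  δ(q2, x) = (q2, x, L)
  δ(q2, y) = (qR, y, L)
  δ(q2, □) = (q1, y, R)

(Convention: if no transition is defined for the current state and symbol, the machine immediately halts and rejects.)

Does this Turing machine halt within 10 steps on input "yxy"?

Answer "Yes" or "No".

Execution trace:
Initial: [q0]yxy
Step 1: δ(q0, y) = (qA, x, L) → [qA]□xxy

The machine reaches the accept state qA and halts.
The machine halted after 1 step (within the 10-step bound).

Answer: Yes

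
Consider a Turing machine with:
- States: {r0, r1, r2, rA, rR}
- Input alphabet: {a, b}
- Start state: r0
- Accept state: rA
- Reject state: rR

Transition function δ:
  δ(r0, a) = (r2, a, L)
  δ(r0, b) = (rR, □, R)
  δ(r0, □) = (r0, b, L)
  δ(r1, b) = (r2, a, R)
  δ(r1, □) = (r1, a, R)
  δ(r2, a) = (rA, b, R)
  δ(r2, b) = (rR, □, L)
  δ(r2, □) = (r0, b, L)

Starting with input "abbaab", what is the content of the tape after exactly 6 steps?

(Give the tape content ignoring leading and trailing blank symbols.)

Execution trace:
Initial: [r0]abbaab
Step 1: δ(r0, a) = (r2, a, L) → [r2]□abbaab
Step 2: δ(r2, □) = (r0, b, L) → [r0]□babbaab
Step 3: δ(r0, □) = (r0, b, L) → [r0]□bbabbaab
Step 4: δ(r0, □) = (r0, b, L) → [r0]□bbbabbaab
Step 5: δ(r0, □) = (r0, b, L) → [r0]□bbbbabbaab
Step 6: δ(r0, □) = (r0, b, L) → [r0]□bbbbbabbaab

After 6 steps, the tape (ignoring leading/trailing blanks) is: bbbbbabbaab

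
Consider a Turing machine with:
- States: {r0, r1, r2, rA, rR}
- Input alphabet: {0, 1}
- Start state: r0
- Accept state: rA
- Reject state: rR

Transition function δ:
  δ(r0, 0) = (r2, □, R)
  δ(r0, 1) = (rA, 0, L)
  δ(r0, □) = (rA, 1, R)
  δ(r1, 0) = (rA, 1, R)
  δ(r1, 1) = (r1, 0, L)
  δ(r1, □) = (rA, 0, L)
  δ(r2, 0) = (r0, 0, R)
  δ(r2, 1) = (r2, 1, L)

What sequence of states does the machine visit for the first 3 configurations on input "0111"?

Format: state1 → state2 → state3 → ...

Execution trace:
Initial: [r0]0111
Step 1: δ(r0, 0) = (r2, □, R) → □[r2]111
Step 2: δ(r2, 1) = (r2, 1, L) → [r2]□111

No transition is defined for δ(r2, □). By convention the machine halts and rejects.

State sequence: r0 → r2 → r2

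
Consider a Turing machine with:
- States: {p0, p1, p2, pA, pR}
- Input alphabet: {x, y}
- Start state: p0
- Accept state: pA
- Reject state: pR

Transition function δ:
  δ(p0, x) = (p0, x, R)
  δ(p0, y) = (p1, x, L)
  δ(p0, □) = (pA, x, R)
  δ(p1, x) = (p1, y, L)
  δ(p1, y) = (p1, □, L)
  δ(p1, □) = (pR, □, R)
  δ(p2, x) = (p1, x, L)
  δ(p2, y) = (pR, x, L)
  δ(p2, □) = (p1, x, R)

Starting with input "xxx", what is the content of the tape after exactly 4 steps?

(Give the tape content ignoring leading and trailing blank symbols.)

Execution trace:
Initial: [p0]xxx
Step 1: δ(p0, x) = (p0, x, R) → x[p0]xx
Step 2: δ(p0, x) = (p0, x, R) → xx[p0]x
Step 3: δ(p0, x) = (p0, x, R) → xxx[p0]□
Step 4: δ(p0, □) = (pA, x, R) → xxxx[pA]□

The machine reaches the accept state pA and halts.

After 4 steps, the tape (ignoring leading/trailing blanks) is: xxxx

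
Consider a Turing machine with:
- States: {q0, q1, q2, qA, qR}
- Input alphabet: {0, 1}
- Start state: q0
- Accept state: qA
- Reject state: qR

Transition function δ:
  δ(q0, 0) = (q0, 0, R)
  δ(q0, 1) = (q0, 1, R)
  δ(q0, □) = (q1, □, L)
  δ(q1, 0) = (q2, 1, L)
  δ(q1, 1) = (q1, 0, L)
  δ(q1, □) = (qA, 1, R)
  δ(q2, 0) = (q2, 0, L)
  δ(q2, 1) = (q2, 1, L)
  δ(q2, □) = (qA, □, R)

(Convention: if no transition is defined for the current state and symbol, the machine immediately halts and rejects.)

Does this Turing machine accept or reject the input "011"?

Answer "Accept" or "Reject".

Execution trace:
Initial: [q0]011
Step 1: δ(q0, 0) = (q0, 0, R) → 0[q0]11
Step 2: δ(q0, 1) = (q0, 1, R) → 01[q0]1
Step 3: δ(q0, 1) = (q0, 1, R) → 011[q0]□
Step 4: δ(q0, □) = (q1, □, L) → 01[q1]1□
Step 5: δ(q1, 1) = (q1, 0, L) → 0[q1]10□
Step 6: δ(q1, 1) = (q1, 0, L) → [q1]000□
Step 7: δ(q1, 0) = (q2, 1, L) → [q2]□100□
Step 8: δ(q2, □) = (qA, □, R) → □[qA]100□

The machine reaches the accept state qA and halts.

Answer: Accept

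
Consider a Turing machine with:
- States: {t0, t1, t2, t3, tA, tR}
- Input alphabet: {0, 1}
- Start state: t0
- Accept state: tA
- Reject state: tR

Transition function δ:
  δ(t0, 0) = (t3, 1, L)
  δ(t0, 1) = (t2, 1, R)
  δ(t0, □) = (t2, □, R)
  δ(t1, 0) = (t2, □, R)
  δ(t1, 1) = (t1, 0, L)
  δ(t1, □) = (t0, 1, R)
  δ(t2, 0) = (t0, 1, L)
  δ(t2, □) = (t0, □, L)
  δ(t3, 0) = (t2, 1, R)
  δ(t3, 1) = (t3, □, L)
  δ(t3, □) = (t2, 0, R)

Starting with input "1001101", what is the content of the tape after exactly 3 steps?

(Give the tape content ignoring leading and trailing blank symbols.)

Execution trace:
Initial: [t0]1001101
Step 1: δ(t0, 1) = (t2, 1, R) → 1[t2]001101
Step 2: δ(t2, 0) = (t0, 1, L) → [t0]1101101
Step 3: δ(t0, 1) = (t2, 1, R) → 1[t2]101101

No transition is defined for δ(t2, 1). By convention the machine halts and rejects.

After 3 steps, the tape (ignoring leading/trailing blanks) is: 1101101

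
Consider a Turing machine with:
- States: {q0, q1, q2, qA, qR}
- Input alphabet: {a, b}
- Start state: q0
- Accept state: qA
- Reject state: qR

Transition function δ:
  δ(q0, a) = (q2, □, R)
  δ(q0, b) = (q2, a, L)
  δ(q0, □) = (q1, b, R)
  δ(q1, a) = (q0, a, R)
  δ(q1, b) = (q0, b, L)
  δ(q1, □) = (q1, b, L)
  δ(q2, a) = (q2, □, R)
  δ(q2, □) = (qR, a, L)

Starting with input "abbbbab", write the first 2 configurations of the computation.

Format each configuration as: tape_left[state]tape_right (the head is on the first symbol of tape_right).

Transitions applied:
Step 1: δ(q0, a) = (q2, □, R)

The first 2 configurations are:
[q0]abbbbab ⊢ □[q2]bbbbab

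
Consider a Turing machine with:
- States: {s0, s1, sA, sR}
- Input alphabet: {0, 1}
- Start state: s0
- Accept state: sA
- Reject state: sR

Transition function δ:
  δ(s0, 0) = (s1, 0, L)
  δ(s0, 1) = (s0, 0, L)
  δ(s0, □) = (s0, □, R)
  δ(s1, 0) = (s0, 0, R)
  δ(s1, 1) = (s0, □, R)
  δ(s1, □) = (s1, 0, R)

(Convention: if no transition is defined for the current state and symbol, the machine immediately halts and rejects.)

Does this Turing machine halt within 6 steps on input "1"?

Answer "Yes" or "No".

Execution trace:
Initial: [s0]1
Step 1: δ(s0, 1) = (s0, 0, L) → [s0]□0
Step 2: δ(s0, □) = (s0, □, R) → □[s0]0
Step 3: δ(s0, 0) = (s1, 0, L) → [s1]□0
Step 4: δ(s1, □) = (s1, 0, R) → 0[s1]0
Step 5: δ(s1, 0) = (s0, 0, R) → 00[s0]□
Step 6: δ(s0, □) = (s0, □, R) → 00□[s0]□

The machine has not reached a halting state after 6 steps.
The machine did not halt within the 6-step bound.

Answer: No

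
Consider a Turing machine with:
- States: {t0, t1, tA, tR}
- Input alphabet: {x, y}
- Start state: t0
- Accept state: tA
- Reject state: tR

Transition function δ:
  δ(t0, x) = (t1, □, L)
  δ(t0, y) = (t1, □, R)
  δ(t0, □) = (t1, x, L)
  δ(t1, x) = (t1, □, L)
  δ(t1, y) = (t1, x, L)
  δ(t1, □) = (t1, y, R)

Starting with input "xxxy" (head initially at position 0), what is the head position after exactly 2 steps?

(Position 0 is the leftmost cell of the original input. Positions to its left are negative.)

Execution trace (head position shown):
Step 0: [t0]xxxy  (head at position 0)
Step 1: move left → [t1]□□xxy  (head at position -1)
Step 2: move right → y[t1]□xxy  (head at position 0)

After 2 steps, the head is at position 0.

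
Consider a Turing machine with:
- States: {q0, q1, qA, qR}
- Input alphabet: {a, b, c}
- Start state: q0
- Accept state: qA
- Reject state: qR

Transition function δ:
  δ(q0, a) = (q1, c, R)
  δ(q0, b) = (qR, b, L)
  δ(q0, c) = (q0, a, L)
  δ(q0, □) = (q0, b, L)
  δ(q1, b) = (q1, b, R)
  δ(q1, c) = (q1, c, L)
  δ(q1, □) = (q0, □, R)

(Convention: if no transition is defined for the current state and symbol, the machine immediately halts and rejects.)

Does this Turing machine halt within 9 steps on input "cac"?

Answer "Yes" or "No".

Execution trace:
Initial: [q0]cac
Step 1: δ(q0, c) = (q0, a, L) → [q0]□aac
Step 2: δ(q0, □) = (q0, b, L) → [q0]□baac
Step 3: δ(q0, □) = (q0, b, L) → [q0]□bbaac
Step 4: δ(q0, □) = (q0, b, L) → [q0]□bbbaac
Step 5: δ(q0, □) = (q0, b, L) → [q0]□bbbbaac
Step 6: δ(q0, □) = (q0, b, L) → [q0]□bbbbbaac
Step 7: δ(q0, □) = (q0, b, L) → [q0]□bbbbbbaac
Step 8: δ(q0, □) = (q0, b, L) → [q0]□bbbbbbbaac
Step 9: δ(q0, □) = (q0, b, L) → [q0]□bbbbbbbbaac

The machine has not reached a halting state after 9 steps.
The machine did not halt within the 9-step bound.

Answer: No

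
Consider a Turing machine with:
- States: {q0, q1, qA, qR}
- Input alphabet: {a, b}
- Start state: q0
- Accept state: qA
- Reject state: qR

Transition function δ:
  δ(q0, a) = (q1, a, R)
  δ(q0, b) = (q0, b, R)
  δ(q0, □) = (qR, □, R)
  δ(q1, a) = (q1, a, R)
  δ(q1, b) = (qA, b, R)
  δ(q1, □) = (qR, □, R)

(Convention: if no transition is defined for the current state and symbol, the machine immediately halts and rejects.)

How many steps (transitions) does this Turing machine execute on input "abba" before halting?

Execution trace:
Initial: [q0]abba
Step 1: δ(q0, a) = (q1, a, R) → a[q1]bba
Step 2: δ(q1, b) = (qA, b, R) → ab[qA]ba

The machine reaches the accept state qA and halts.

The machine executed 2 steps before halting.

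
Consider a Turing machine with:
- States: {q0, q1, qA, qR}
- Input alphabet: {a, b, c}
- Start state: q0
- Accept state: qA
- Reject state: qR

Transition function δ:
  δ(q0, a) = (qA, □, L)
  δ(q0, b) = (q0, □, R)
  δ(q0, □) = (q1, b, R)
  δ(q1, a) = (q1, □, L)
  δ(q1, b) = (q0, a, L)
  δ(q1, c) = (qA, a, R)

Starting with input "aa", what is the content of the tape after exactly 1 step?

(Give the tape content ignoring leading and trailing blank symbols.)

Execution trace:
Initial: [q0]aa
Step 1: δ(q0, a) = (qA, □, L) → [qA]□□a

The machine reaches the accept state qA and halts.

After 1 step, the tape (ignoring leading/trailing blanks) is: a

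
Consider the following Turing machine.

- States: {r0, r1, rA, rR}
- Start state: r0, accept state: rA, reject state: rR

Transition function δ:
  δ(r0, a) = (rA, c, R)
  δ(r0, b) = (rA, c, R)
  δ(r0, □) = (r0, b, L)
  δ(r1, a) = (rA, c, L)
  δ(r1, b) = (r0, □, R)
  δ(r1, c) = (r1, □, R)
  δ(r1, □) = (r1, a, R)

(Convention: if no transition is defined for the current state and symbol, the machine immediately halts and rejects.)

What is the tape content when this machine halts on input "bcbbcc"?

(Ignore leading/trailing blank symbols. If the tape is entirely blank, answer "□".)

Execution trace:
Initial: [r0]bcbbcc
Step 1: δ(r0, b) = (rA, c, R) → c[rA]cbbcc

The machine reaches the accept state rA and halts.

Final tape (ignoring leading/trailing blanks): ccbbcc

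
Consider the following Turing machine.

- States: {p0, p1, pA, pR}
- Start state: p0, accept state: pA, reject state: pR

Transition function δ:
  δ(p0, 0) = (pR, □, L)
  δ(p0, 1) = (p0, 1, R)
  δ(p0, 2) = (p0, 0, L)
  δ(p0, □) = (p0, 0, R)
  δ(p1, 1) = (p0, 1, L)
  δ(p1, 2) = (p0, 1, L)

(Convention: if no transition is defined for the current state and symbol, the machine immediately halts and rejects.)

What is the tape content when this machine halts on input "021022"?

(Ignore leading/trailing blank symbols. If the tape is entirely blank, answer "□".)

Execution trace:
Initial: [p0]021022
Step 1: δ(p0, 0) = (pR, □, L) → [pR]□□21022

The machine reaches the reject state pR and halts.

Final tape (ignoring leading/trailing blanks): 21022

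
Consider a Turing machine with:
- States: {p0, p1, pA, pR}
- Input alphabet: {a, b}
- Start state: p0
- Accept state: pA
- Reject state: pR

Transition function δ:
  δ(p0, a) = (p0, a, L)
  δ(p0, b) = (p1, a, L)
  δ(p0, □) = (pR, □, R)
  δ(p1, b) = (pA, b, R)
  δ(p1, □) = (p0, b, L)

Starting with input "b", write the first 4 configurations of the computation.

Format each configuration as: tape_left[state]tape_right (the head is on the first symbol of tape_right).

Transitions applied:
Step 1: δ(p0, b) = (p1, a, L)
Step 2: δ(p1, □) = (p0, b, L)
Step 3: δ(p0, □) = (pR, □, R)

The first 4 configurations are:
[p0]b ⊢ [p1]□a ⊢ [p0]□ba ⊢ □[pR]ba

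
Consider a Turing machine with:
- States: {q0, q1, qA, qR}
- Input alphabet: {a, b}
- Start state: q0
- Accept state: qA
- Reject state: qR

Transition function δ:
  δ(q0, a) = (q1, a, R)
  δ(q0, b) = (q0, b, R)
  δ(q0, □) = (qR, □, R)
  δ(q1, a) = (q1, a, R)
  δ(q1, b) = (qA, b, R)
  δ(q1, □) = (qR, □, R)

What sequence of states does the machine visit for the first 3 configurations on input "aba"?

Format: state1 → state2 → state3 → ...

Execution trace:
Initial: [q0]aba
Step 1: δ(q0, a) = (q1, a, R) → a[q1]ba
Step 2: δ(q1, b) = (qA, b, R) → ab[qA]a

The machine reaches the accept state qA and halts.

State sequence: q0 → q1 → qA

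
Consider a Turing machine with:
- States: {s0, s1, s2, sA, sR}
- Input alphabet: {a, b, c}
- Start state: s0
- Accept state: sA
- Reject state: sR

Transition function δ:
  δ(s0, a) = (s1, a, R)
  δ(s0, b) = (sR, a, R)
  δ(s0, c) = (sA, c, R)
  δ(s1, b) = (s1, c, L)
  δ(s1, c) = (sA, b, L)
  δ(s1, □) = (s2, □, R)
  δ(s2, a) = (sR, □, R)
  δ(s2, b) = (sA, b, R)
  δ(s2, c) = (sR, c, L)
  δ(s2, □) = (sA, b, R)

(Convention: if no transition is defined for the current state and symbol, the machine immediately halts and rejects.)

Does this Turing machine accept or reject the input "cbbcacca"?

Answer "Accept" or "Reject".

Execution trace:
Initial: [s0]cbbcacca
Step 1: δ(s0, c) = (sA, c, R) → c[sA]bbcacca

The machine reaches the accept state sA and halts.

Answer: Accept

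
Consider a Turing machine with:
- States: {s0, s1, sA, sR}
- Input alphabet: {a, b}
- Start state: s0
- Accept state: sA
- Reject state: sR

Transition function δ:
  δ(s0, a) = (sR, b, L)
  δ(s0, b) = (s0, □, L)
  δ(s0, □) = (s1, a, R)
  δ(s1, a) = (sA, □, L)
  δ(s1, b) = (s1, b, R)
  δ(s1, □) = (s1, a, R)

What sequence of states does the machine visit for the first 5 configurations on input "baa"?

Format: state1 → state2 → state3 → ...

Execution trace:
Initial: [s0]baa
Step 1: δ(s0, b) = (s0, □, L) → [s0]□□aa
Step 2: δ(s0, □) = (s1, a, R) → a[s1]□aa
Step 3: δ(s1, □) = (s1, a, R) → aa[s1]aa
Step 4: δ(s1, a) = (sA, □, L) → a[sA]a□a

The machine reaches the accept state sA and halts.

State sequence: s0 → s0 → s1 → s1 → sA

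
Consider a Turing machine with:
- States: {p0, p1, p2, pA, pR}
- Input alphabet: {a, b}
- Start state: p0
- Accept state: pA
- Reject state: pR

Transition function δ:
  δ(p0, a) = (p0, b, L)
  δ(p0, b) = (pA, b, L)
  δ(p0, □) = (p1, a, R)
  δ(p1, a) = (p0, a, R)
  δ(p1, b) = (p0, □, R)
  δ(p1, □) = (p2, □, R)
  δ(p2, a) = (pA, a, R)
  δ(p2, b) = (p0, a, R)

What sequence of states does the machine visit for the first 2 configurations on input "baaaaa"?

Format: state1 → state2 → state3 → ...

Execution trace:
Initial: [p0]baaaaa
Step 1: δ(p0, b) = (pA, b, L) → [pA]□baaaaa

The machine reaches the accept state pA and halts.

State sequence: p0 → pA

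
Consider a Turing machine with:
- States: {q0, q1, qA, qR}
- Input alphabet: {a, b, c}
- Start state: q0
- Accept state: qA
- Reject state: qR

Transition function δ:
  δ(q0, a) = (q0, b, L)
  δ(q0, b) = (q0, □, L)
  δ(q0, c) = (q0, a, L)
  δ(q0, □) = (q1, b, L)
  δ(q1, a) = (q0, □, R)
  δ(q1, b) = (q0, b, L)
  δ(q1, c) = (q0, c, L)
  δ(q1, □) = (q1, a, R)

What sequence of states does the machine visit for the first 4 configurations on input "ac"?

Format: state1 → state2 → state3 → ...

Execution trace:
Initial: [q0]ac
Step 1: δ(q0, a) = (q0, b, L) → [q0]□bc
Step 2: δ(q0, □) = (q1, b, L) → [q1]□bbc
Step 3: δ(q1, □) = (q1, a, R) → a[q1]bbc

State sequence: q0 → q0 → q1 → q1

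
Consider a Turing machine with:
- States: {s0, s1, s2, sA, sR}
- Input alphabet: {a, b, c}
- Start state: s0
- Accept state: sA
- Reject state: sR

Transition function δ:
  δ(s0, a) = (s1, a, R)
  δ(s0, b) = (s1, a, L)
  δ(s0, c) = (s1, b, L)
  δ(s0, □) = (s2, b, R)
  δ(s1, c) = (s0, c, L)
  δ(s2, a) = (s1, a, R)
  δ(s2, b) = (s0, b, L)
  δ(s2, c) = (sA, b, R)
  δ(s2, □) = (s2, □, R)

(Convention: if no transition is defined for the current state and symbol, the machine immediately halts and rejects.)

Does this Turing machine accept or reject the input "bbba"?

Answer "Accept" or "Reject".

Execution trace:
Initial: [s0]bbba
Step 1: δ(s0, b) = (s1, a, L) → [s1]□abba

No transition is defined for δ(s1, □). By convention the machine halts and rejects.

Answer: Reject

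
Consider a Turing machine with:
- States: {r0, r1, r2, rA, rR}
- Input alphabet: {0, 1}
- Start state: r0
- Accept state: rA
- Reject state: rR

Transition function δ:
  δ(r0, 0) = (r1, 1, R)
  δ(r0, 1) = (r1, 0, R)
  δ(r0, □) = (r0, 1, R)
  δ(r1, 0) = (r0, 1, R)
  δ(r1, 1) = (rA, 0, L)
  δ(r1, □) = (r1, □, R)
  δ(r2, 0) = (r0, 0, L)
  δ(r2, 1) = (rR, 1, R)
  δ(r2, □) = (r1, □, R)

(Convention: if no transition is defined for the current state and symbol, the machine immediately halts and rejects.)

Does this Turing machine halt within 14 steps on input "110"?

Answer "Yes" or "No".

Execution trace:
Initial: [r0]110
Step 1: δ(r0, 1) = (r1, 0, R) → 0[r1]10
Step 2: δ(r1, 1) = (rA, 0, L) → [rA]000

The machine reaches the accept state rA and halts.
The machine halted after 2 steps (within the 14-step bound).

Answer: Yes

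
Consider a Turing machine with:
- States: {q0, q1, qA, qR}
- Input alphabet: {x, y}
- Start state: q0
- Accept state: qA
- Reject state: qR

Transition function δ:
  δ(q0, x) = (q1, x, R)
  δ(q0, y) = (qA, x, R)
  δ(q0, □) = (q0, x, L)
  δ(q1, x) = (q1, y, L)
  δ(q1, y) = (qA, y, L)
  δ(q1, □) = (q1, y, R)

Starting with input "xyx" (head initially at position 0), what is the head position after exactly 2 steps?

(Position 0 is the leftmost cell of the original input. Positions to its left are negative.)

Execution trace (head position shown):
Step 0: [q0]xyx  (head at position 0)
Step 1: move right → x[q1]yx  (head at position 1)
Step 2: move left → [qA]xyx  (head at position 0)

After 2 steps, the head is at position 0.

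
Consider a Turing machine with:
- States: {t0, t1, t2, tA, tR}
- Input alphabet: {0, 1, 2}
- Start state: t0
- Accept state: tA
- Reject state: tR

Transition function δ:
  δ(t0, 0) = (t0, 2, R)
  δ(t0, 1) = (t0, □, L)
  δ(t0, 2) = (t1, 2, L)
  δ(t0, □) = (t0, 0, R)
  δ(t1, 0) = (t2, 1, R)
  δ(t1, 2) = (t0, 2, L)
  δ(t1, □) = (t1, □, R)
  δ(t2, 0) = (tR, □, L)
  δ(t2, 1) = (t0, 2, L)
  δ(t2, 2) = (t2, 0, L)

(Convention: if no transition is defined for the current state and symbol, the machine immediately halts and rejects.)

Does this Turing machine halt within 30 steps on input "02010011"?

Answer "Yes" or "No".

Execution trace:
Initial: [t0]02010011
Step 1: δ(t0, 0) = (t0, 2, R) → 2[t0]2010011
Step 2: δ(t0, 2) = (t1, 2, L) → [t1]22010011
Step 3: δ(t1, 2) = (t0, 2, L) → [t0]□22010011
Step 4: δ(t0, □) = (t0, 0, R) → 0[t0]22010011
Step 5: δ(t0, 2) = (t1, 2, L) → [t1]022010011
Step 6: δ(t1, 0) = (t2, 1, R) → 1[t2]22010011
Step 7: δ(t2, 2) = (t2, 0, L) → [t2]102010011
Step 8: δ(t2, 1) = (t0, 2, L) → [t0]□202010011
Step 9: δ(t0, □) = (t0, 0, R) → 0[t0]202010011
Step 10: δ(t0, 2) = (t1, 2, L) → [t1]0202010011
Step 11: δ(t1, 0) = (t2, 1, R) → 1[t2]202010011
Step 12: δ(t2, 2) = (t2, 0, L) → [t2]1002010011
Step 13: δ(t2, 1) = (t0, 2, L) → [t0]□2002010011
Step 14: δ(t0, □) = (t0, 0, R) → 0[t0]2002010011
Step 15: δ(t0, 2) = (t1, 2, L) → [t1]02002010011
Step 16: δ(t1, 0) = (t2, 1, R) → 1[t2]2002010011
Step 17: δ(t2, 2) = (t2, 0, L) → [t2]10002010011
Step 18: δ(t2, 1) = (t0, 2, L) → [t0]□20002010011
Step 19: δ(t0, □) = (t0, 0, R) → 0[t0]20002010011
Step 20: δ(t0, 2) = (t1, 2, L) → [t1]020002010011
Step 21: δ(t1, 0) = (t2, 1, R) → 1[t2]20002010011
Step 22: δ(t2, 2) = (t2, 0, L) → [t2]100002010011
Step 23: δ(t2, 1) = (t0, 2, L) → [t0]□200002010011
Step 24: δ(t0, □) = (t0, 0, R) → 0[t0]200002010011
Step 25: δ(t0, 2) = (t1, 2, L) → [t1]0200002010011
Step 26: δ(t1, 0) = (t2, 1, R) → 1[t2]200002010011
Step 27: δ(t2, 2) = (t2, 0, L) → [t2]1000002010011
Step 28: δ(t2, 1) = (t0, 2, L) → [t0]□2000002010011
Step 29: δ(t0, □) = (t0, 0, R) → 0[t0]2000002010011
Step 30: δ(t0, 2) = (t1, 2, L) → [t1]02000002010011

The machine has not reached a halting state after 30 steps.
The machine did not halt within the 30-step bound.

Answer: No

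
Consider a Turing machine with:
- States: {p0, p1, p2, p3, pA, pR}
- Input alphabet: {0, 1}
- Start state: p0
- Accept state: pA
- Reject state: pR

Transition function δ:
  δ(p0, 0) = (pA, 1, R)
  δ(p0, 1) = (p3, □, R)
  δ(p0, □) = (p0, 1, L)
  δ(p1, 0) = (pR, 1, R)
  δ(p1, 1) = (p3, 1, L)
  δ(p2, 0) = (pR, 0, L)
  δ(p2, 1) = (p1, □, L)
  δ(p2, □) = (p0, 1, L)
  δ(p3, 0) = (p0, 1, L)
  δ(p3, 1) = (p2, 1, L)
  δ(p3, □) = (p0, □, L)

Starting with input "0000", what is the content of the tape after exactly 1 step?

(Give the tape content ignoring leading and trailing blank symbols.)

Execution trace:
Initial: [p0]0000
Step 1: δ(p0, 0) = (pA, 1, R) → 1[pA]000

The machine reaches the accept state pA and halts.

After 1 step, the tape (ignoring leading/trailing blanks) is: 1000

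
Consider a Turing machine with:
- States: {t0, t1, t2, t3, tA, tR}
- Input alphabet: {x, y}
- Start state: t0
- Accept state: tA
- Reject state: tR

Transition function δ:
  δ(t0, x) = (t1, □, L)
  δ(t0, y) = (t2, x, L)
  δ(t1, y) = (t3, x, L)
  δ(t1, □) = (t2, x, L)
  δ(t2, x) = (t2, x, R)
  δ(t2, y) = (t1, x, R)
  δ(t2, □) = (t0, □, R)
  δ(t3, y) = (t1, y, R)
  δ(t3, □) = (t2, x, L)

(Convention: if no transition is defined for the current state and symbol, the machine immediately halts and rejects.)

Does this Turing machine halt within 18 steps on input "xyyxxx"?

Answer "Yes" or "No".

Execution trace:
Initial: [t0]xyyxxx
Step 1: δ(t0, x) = (t1, □, L) → [t1]□□yyxxx
Step 2: δ(t1, □) = (t2, x, L) → [t2]□x□yyxxx
Step 3: δ(t2, □) = (t0, □, R) → □[t0]x□yyxxx
Step 4: δ(t0, x) = (t1, □, L) → [t1]□□□yyxxx
Step 5: δ(t1, □) = (t2, x, L) → [t2]□x□□yyxxx
Step 6: δ(t2, □) = (t0, □, R) → □[t0]x□□yyxxx
Step 7: δ(t0, x) = (t1, □, L) → [t1]□□□□yyxxx
Step 8: δ(t1, □) = (t2, x, L) → [t2]□x□□□yyxxx
Step 9: δ(t2, □) = (t0, □, R) → □[t0]x□□□yyxxx
Step 10: δ(t0, x) = (t1, □, L) → [t1]□□□□□yyxxx
Step 11: δ(t1, □) = (t2, x, L) → [t2]□x□□□□yyxxx
Step 12: δ(t2, □) = (t0, □, R) → □[t0]x□□□□yyxxx
Step 13: δ(t0, x) = (t1, □, L) → [t1]□□□□□□yyxxx
Step 14: δ(t1, □) = (t2, x, L) → [t2]□x□□□□□yyxxx
Step 15: δ(t2, □) = (t0, □, R) → □[t0]x□□□□□yyxxx
Step 16: δ(t0, x) = (t1, □, L) → [t1]□□□□□□□yyxxx
Step 17: δ(t1, □) = (t2, x, L) → [t2]□x□□□□□□yyxxx
Step 18: δ(t2, □) = (t0, □, R) → □[t0]x□□□□□□yyxxx

The machine has not reached a halting state after 18 steps.
The machine did not halt within the 18-step bound.

Answer: No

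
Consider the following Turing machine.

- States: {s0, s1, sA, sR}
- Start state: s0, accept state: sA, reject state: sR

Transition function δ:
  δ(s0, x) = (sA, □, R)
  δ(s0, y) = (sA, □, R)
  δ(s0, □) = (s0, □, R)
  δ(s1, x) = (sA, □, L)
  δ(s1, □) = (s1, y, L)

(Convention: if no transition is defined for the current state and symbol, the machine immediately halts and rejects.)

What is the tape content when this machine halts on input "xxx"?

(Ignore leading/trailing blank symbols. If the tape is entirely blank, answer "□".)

Execution trace:
Initial: [s0]xxx
Step 1: δ(s0, x) = (sA, □, R) → □[sA]xx

The machine reaches the accept state sA and halts.

Final tape (ignoring leading/trailing blanks): xx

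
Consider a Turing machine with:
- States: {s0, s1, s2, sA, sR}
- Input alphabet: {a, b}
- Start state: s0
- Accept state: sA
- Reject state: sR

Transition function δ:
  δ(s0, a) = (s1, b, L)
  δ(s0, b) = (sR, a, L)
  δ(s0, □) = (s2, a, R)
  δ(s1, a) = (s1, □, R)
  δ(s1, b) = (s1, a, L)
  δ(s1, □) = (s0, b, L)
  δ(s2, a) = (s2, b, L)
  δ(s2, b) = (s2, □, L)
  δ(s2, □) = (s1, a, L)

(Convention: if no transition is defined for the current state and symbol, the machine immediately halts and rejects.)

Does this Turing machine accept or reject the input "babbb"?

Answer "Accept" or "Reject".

Execution trace:
Initial: [s0]babbb
Step 1: δ(s0, b) = (sR, a, L) → [sR]□aabbb

The machine reaches the reject state sR and halts.

Answer: Reject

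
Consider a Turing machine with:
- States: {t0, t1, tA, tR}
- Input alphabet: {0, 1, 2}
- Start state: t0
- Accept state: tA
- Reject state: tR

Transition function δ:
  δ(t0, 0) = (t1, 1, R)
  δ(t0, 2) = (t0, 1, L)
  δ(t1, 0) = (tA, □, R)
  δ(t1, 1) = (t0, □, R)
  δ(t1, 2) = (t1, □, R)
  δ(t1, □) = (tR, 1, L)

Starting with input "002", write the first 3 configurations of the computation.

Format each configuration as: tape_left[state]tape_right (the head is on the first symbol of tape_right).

Transitions applied:
Step 1: δ(t0, 0) = (t1, 1, R)
Step 2: δ(t1, 0) = (tA, □, R)

The first 3 configurations are:
[t0]002 ⊢ 1[t1]02 ⊢ 1□[tA]2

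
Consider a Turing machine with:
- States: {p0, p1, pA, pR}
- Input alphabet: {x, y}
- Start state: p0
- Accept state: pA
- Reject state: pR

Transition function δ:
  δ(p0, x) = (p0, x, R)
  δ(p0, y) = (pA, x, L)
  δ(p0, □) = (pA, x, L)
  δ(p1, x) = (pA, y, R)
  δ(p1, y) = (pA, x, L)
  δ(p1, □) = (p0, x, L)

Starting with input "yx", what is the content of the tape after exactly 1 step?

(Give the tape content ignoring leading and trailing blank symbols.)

Execution trace:
Initial: [p0]yx
Step 1: δ(p0, y) = (pA, x, L) → [pA]□xx

The machine reaches the accept state pA and halts.

After 1 step, the tape (ignoring leading/trailing blanks) is: xx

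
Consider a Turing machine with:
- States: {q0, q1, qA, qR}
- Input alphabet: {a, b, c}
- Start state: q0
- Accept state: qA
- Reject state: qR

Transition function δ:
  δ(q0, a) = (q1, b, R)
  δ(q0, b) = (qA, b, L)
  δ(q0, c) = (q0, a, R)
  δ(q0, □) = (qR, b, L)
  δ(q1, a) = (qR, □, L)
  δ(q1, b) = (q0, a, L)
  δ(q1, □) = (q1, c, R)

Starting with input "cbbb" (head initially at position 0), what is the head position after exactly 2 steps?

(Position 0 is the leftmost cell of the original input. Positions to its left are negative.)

Execution trace (head position shown):
Step 0: [q0]cbbb  (head at position 0)
Step 1: move right → a[q0]bbb  (head at position 1)
Step 2: move left → [qA]abbb  (head at position 0)

After 2 steps, the head is at position 0.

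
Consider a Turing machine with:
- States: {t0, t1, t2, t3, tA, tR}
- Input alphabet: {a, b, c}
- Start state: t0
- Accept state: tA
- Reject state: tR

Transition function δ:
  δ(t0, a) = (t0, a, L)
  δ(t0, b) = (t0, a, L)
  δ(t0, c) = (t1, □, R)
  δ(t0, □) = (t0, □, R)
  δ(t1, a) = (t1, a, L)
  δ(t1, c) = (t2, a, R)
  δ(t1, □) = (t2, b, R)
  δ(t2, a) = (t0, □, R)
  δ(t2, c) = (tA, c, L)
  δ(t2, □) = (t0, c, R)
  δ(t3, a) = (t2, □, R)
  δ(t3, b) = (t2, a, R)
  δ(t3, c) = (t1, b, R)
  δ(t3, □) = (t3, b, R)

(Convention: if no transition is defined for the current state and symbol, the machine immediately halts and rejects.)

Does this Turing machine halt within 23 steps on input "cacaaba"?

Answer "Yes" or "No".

Execution trace:
Initial: [t0]cacaaba
Step 1: δ(t0, c) = (t1, □, R) → □[t1]acaaba
Step 2: δ(t1, a) = (t1, a, L) → [t1]□acaaba
Step 3: δ(t1, □) = (t2, b, R) → b[t2]acaaba
Step 4: δ(t2, a) = (t0, □, R) → b□[t0]caaba
Step 5: δ(t0, c) = (t1, □, R) → b□□[t1]aaba
Step 6: δ(t1, a) = (t1, a, L) → b□[t1]□aaba
Step 7: δ(t1, □) = (t2, b, R) → b□b[t2]aaba
Step 8: δ(t2, a) = (t0, □, R) → b□b□[t0]aba
Step 9: δ(t0, a) = (t0, a, L) → b□b[t0]□aba
Step 10: δ(t0, □) = (t0, □, R) → b□b□[t0]aba
Step 11: δ(t0, a) = (t0, a, L) → b□b[t0]□aba
Step 12: δ(t0, □) = (t0, □, R) → b□b□[t0]aba
Step 13: δ(t0, a) = (t0, a, L) → b□b[t0]□aba
Step 14: δ(t0, □) = (t0, □, R) → b□b□[t0]aba
Step 15: δ(t0, a) = (t0, a, L) → b□b[t0]□aba
Step 16: δ(t0, □) = (t0, □, R) → b□b□[t0]aba
Step 17: δ(t0, a) = (t0, a, L) → b□b[t0]□aba
Step 18: δ(t0, □) = (t0, □, R) → b□b□[t0]aba
Step 19: δ(t0, a) = (t0, a, L) → b□b[t0]□aba
Step 20: δ(t0, □) = (t0, □, R) → b□b□[t0]aba
Step 21: δ(t0, a) = (t0, a, L) → b□b[t0]□aba
Step 22: δ(t0, □) = (t0, □, R) → b□b□[t0]aba
Step 23: δ(t0, a) = (t0, a, L) → b□b[t0]□aba

The machine has not reached a halting state after 23 steps.
The machine did not halt within the 23-step bound.

Answer: No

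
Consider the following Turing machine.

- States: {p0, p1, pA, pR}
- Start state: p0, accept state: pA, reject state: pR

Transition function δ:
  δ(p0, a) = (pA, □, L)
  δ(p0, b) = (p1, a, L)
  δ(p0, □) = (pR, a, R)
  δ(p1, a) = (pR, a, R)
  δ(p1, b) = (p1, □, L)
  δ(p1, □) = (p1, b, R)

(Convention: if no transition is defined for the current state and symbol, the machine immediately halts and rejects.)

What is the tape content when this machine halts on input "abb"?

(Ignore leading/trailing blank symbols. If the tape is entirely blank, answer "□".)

Execution trace:
Initial: [p0]abb
Step 1: δ(p0, a) = (pA, □, L) → [pA]□□bb

The machine reaches the accept state pA and halts.

Final tape (ignoring leading/trailing blanks): bb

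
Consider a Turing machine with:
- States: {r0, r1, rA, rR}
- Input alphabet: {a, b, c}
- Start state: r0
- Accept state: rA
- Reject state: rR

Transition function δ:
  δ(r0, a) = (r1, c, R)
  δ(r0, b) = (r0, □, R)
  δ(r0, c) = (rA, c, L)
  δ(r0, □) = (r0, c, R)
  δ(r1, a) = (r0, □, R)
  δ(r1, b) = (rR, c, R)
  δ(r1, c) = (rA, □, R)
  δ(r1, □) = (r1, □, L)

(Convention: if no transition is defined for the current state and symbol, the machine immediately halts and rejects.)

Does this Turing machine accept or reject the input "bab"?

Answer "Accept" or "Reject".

Execution trace:
Initial: [r0]bab
Step 1: δ(r0, b) = (r0, □, R) → □[r0]ab
Step 2: δ(r0, a) = (r1, c, R) → □c[r1]b
Step 3: δ(r1, b) = (rR, c, R) → □cc[rR]□

The machine reaches the reject state rR and halts.

Answer: Reject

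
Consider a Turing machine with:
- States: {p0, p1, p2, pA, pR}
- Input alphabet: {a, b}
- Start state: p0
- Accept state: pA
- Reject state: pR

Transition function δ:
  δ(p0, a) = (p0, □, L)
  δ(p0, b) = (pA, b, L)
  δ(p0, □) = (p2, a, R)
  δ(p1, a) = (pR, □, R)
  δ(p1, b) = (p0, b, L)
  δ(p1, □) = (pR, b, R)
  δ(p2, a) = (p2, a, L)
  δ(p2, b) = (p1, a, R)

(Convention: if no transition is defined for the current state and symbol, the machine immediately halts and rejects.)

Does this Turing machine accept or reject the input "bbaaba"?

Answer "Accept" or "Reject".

Execution trace:
Initial: [p0]bbaaba
Step 1: δ(p0, b) = (pA, b, L) → [pA]□bbaaba

The machine reaches the accept state pA and halts.

Answer: Accept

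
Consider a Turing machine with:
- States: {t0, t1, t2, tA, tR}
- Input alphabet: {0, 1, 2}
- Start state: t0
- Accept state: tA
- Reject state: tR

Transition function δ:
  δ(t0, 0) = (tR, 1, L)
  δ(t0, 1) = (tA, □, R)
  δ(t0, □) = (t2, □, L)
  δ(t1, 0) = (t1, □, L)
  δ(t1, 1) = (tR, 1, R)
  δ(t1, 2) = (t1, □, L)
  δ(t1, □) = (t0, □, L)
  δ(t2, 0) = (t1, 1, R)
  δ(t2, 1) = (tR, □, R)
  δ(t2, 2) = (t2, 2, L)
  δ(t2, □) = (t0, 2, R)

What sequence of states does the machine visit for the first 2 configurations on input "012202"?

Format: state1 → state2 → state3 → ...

Execution trace:
Initial: [t0]012202
Step 1: δ(t0, 0) = (tR, 1, L) → [tR]□112202

The machine reaches the reject state tR and halts.

State sequence: t0 → tR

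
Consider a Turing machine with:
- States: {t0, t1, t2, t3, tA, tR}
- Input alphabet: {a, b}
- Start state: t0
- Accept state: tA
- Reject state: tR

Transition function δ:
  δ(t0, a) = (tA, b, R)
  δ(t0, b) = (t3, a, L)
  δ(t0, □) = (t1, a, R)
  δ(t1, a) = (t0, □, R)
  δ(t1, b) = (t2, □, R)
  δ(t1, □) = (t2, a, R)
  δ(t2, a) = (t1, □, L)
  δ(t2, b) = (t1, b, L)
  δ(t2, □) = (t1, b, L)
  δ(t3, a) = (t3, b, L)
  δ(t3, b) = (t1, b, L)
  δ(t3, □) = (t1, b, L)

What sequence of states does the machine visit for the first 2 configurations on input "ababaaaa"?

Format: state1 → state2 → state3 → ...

Execution trace:
Initial: [t0]ababaaaa
Step 1: δ(t0, a) = (tA, b, R) → b[tA]babaaaa

The machine reaches the accept state tA and halts.

State sequence: t0 → tA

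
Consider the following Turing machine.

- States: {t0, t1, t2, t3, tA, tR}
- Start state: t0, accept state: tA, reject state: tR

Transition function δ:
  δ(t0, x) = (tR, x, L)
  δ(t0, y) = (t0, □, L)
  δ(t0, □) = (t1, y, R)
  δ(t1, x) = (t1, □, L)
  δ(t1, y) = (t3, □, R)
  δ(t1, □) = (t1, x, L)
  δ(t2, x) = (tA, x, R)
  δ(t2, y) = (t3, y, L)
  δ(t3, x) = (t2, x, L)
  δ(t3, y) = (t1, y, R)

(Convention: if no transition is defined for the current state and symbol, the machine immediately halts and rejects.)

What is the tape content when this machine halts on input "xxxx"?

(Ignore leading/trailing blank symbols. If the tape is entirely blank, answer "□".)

Execution trace:
Initial: [t0]xxxx
Step 1: δ(t0, x) = (tR, x, L) → [tR]□xxxx

The machine reaches the reject state tR and halts.

Final tape (ignoring leading/trailing blanks): xxxx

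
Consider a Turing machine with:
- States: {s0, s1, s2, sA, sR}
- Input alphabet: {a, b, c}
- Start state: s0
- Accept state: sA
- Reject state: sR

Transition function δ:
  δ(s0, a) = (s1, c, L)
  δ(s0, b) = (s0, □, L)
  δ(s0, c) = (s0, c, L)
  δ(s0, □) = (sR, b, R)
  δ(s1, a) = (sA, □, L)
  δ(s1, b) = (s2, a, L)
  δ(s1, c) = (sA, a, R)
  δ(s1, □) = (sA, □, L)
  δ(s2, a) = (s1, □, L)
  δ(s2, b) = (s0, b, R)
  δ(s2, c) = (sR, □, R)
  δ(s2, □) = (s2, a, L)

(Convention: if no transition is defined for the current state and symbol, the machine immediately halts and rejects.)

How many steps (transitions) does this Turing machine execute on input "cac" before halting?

Execution trace:
Initial: [s0]cac
Step 1: δ(s0, c) = (s0, c, L) → [s0]□cac
Step 2: δ(s0, □) = (sR, b, R) → b[sR]cac

The machine reaches the reject state sR and halts.

The machine executed 2 steps before halting.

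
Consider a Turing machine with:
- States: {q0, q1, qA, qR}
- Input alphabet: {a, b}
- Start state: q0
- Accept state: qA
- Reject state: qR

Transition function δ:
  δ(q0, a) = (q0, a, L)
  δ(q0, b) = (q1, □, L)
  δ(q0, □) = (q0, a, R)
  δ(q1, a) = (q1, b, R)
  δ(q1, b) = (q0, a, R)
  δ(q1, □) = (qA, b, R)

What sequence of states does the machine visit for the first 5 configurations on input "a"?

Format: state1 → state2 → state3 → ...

Execution trace:
Initial: [q0]a
Step 1: δ(q0, a) = (q0, a, L) → [q0]□a
Step 2: δ(q0, □) = (q0, a, R) → a[q0]a
Step 3: δ(q0, a) = (q0, a, L) → [q0]aa
Step 4: δ(q0, a) = (q0, a, L) → [q0]□aa

State sequence: q0 → q0 → q0 → q0 → q0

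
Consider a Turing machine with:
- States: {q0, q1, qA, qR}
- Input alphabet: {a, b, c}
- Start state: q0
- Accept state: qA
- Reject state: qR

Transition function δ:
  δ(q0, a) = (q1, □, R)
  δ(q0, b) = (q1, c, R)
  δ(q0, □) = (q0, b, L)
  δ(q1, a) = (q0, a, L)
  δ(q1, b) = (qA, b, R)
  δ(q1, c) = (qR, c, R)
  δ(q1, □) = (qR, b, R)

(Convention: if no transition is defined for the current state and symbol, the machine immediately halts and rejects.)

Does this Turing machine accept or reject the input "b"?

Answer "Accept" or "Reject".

Execution trace:
Initial: [q0]b
Step 1: δ(q0, b) = (q1, c, R) → c[q1]□
Step 2: δ(q1, □) = (qR, b, R) → cb[qR]□

The machine reaches the reject state qR and halts.

Answer: Reject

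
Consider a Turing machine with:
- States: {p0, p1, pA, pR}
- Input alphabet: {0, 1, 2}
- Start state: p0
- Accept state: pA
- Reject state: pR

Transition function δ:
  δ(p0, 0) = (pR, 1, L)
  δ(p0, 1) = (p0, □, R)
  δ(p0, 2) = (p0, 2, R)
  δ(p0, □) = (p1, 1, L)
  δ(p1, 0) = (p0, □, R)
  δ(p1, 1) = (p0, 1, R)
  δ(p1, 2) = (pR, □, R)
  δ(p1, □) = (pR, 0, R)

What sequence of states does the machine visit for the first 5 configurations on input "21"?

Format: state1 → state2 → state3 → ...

Execution trace:
Initial: [p0]21
Step 1: δ(p0, 2) = (p0, 2, R) → 2[p0]1
Step 2: δ(p0, 1) = (p0, □, R) → 2□[p0]□
Step 3: δ(p0, □) = (p1, 1, L) → 2[p1]□1
Step 4: δ(p1, □) = (pR, 0, R) → 20[pR]1

The machine reaches the reject state pR and halts.

State sequence: p0 → p0 → p0 → p1 → pR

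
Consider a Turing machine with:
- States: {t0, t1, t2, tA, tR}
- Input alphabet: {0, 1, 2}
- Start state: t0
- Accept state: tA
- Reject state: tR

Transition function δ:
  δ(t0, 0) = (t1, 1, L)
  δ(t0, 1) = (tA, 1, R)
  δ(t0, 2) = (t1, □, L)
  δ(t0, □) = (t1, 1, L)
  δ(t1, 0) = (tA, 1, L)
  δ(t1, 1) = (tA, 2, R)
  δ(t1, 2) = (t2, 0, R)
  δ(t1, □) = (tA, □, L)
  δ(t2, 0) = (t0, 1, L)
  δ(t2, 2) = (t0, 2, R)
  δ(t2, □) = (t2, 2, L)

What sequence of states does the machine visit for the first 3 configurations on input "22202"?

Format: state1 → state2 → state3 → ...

Execution trace:
Initial: [t0]22202
Step 1: δ(t0, 2) = (t1, □, L) → [t1]□□2202
Step 2: δ(t1, □) = (tA, □, L) → [tA]□□□2202

The machine reaches the accept state tA and halts.

State sequence: t0 → t1 → tA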